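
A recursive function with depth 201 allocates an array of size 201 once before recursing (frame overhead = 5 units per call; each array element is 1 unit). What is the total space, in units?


Array allocation: 201 units (allocated once)
Stack frames: 201 deep * 5 per frame = 1005 units
Total = 201 + 1005 = 1206


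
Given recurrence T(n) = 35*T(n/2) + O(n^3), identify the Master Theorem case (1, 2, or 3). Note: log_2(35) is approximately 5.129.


Master Theorem parameters: a=35, b=2, c=3
log_b(a) = 5.129
Compare b^c with a: 2^3 = 8 < 35, so c < log_b(a).
Comparing c=3 vs log_b(a)=5.129:
3 < 5.129 => Case 1
Result: T(n) = O(n^(log_2 35)) ~ O(n^5.129)
Master Theorem case = 1


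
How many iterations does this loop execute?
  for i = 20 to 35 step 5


The loop variable i takes values starting at 20 and increments by 5 each iteration.
Sequence: i = 20, 25, 30, 35
The upper bound 35 is inclusive, so the count is floor((last - first) / step) + 1:
floor((35 - 20) / 5) + 1 = floor(15/5) + 1 = 3 + 1 = 4


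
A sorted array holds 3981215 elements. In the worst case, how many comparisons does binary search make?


Halving sequence: 3981215 -> 1990607 -> 995303 -> 497651 -> 248825 -> 124412 -> 62206 -> 31103 -> 15551 -> 7775 -> 3887 -> 1943 -> 971 -> 485 -> 242 -> 121 -> 60 -> 30 -> 15 -> 7 -> 3 -> 1
Number of halvings = 21
Max comparisons = 21 + 1 = 22


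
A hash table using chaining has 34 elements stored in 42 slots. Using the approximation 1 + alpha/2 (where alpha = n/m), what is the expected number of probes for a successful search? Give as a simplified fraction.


Load factor alpha = n/m = 34/42
Expected probes = 1 + alpha/2 = 1 + 34/(2*42)
= 1 + 34/84
= 84/84 + 34/84
= 118/84
Simplify: 59/42


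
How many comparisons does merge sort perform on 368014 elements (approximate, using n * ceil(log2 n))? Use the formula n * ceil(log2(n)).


Recursion depth: ceil(log2(368014)) = 19
Each recursion level merges n = 368014 elements
Total = 368014 * 19 = 6992266


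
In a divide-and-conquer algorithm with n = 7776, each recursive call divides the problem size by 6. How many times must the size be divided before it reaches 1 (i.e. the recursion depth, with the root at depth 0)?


Number of divisions = log_6(7776)
Sizes: 7776 -> 1296 -> 216 -> 36 -> 6 -> 1 (5 divisions)
Recursion depth = 5


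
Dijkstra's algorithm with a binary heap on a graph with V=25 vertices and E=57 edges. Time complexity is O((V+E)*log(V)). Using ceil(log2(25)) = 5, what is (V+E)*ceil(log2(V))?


Dijkstra with a binary heap: each vertex is extracted once, each edge may relax once.
Each heap operation costs O(log V).
V + E = 25 + 57 = 82
ceil(log2(25)) = 5 (since 2^4 = 16 < 25 <= 32 = 2^5)
Total heap work = (V+E) * ceil(log2(V)) = 82 * 5 = 410


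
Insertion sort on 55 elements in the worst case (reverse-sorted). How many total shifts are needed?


In the worst case (reverse-sorted), each element shifts past all previous:
  Element 1: 1 shifts
  Element 2: 2 shifts
  Element 3: 3 shifts
  Element 4: 4 shifts
  Element 5: 5 shifts
  ...
  Element 54: 54 shifts
Total = 1 + 2 + ... + 54
= 55*(55-1)/2 = 1485


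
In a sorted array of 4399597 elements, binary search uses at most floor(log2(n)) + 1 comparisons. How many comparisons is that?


Halving sequence: 4399597 -> 2199798 -> 1099899 -> 549949 -> 274974 -> 137487 -> 68743 -> 34371 -> 17185 -> 8592 -> 4296 -> 2148 -> 1074 -> 537 -> 268 -> 134 -> 67 -> 33 -> 16 -> 8 -> 4 -> 2 -> 1
Number of halvings = 22
Max comparisons = 22 + 1 = 23


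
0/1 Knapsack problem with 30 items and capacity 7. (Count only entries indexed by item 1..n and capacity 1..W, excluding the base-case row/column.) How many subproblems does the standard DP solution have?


The DP table is indexed by (item, capacity).
Rows: 30 items
Columns: 7 capacity values (1 to W)
Total subproblems = 30 * 7 = 210


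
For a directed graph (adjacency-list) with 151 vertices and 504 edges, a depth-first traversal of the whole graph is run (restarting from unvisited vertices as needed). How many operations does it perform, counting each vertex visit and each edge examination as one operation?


A full DFS traversal visits each vertex once and examines each edge once.
V = 151
E = 504
Sum = 151 + 504 = 655


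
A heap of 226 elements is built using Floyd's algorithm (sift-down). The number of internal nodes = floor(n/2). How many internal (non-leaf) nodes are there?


Leaf nodes occupy roughly half the array.
Sift-down is called for each internal node, starting from the last one.
Internal nodes = floor(n/2) = floor(226/2) = 113


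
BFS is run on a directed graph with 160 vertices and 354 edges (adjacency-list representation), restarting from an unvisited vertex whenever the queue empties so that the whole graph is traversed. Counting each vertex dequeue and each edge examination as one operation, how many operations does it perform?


A full BFS traversal dequeues each vertex exactly once and examines each directed edge exactly once.
V = 160 (vertex processing cost)
E = 354 (edge examination cost)
Total operations proportional to V + E = 160 + 354 = 514


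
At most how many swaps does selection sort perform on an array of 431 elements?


Each of the 430 passes places one element in its final position.
Pass 1: swap minimum into position 0
Pass 2: swap minimum of remaining into position 1
...
Pass 430: last two elements, one swap
Maximum swaps = 431 - 1 = 430


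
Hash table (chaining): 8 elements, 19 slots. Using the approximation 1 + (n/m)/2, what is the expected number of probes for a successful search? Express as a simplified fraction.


Computing expected probes:
alpha = 8/19
= 1 + alpha/2
= 1 + 8/(2*19)
= (2*19 + 8) / (2*19)
= 46/38 = 23/19


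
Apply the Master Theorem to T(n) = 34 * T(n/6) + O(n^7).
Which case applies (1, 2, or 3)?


The Master Theorem: T(n) = a*T(n/b) + O(n^c)
  a = 34, b = 6, c = 7
log_b(a) = log_6(34) ~ 1.968
Compare b^c with a: 6^7 = 279936 > 34, so c > log_b(a).
Since c > log_b(a), Case 3 applies.
T(n) = O(n^7)
Master Theorem case = 3


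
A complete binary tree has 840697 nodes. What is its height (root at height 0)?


In a complete binary tree, level k holds nodes 2^k .. 2^(k+1)-1 (1-indexed).
Height = floor(log2(n)) = floor(log2(840697)) = 19
Check: 2^19 = 524288 <= 840697 < 1048576 = 2^20


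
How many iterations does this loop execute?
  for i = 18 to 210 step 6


The loop variable i takes values starting at 18 and increments by 6 each iteration.
Sequence: i = 18, 24, 30, 36, 42, 48, 54, 60, 66, ...
The upper bound 210 is inclusive, so the count is floor((last - first) / step) + 1:
floor((210 - 18) / 6) + 1 = floor(192/6) + 1 = 32 + 1 = 33


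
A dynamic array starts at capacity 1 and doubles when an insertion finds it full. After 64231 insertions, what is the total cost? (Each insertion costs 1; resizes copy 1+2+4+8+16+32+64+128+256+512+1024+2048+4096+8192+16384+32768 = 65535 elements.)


Insertion cost: 64231 (one per element)
Resizes occur just before inserting elements 2, 3, 5, 9, ...
Elements copied at each resize: 1 + 2 + 4 + 8 + 16 + 32 + 64 + 128 + 256 + 512 + 1024 + 2048 + 4096 + 8192 + 16384 + 32768
Sum of copies = 65535 (geometric series: 2^k - 1)
Total = 64231 + 65535 = 129766


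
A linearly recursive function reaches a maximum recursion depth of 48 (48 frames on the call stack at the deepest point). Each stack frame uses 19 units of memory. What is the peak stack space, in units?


Maximum recursion depth = 48 frames
Memory per frame = 19 units
Total stack space = depth * frame_size
= 48 * 19 = 912


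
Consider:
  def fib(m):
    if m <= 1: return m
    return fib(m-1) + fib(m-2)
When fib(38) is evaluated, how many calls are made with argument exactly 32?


Let N(m) = number of times fib(m) is called while evaluating fib(38).
N(38) = 1 (the initial call).
N(37) = 1 (only fib(38) calls it).
For 1 <= m <= 36: fib(m) is called by fib(m+1) and fib(m+2), so
  N(m) = N(m+1) + N(m+2).
fib(0) is called only by fib(2), so N(0) = N(2).
Walk down from m=38:
  N(38)=1, N(37)=1, N(36)=2, N(35)=3, N(34)=5, N(33)=8, N(32)=13
N(32) = 13


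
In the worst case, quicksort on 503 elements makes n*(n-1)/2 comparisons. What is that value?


Sum of comparisons per partition:
502 + 501 + ... + 1 + 0
= 503 * (503 - 1) / 2
= 503 * 502 / 2
= 126253


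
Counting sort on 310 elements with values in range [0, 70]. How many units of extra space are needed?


Output array size: 310 (to store sorted result)
Count array size: 71 (one slot per possible value, range 0 to 70)
Total extra space = 310 + 71 = 381


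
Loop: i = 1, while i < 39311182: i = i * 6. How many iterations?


i multiplies by 6 each step:
i = 1 -> 6 -> 36 -> 216 -> 1296 -> 7776 -> 46656 -> 279936 -> 1679616 -> 10077696 -> 60466176 (stop)
Iterations = ceil(log_6(39311182)) = 10


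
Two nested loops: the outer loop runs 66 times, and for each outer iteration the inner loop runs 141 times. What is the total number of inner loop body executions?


Outer loop: 66 iterations
Inner loop: 141 iterations per outer iteration
Total = 66 * 141 = 9306


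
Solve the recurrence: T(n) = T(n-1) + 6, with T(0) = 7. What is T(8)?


Unrolling the recurrence:
T(8) = T(7) + 6
       = T(6) + 6 + 6
       = T(5) + 6*3
       ...
       = T(0) + 6*8
       = 7 + 48 = 55


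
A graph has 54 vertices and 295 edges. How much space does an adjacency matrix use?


Adjacency matrix: V x V grid of entries
Space = V^2 = 54^2 = 54 * 54 = 2916


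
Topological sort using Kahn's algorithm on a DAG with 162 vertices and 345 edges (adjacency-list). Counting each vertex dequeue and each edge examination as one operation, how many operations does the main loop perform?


Kahn's algorithm:
  1. Compute in-degrees: O(V + E)
  2. Process queue: each vertex dequeued once (O(V))
     each edge examined once (O(E))
Total = V + E = 162 + 345 = 507


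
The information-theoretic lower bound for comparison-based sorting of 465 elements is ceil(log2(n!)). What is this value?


A binary decision tree of height h has at most 2^h leaves and needs at least n! of them, so h >= ceil(log2(n!)).
465! is far too large to multiply out, so use Stirling's series:
  ln(n!) ~ n ln n - n + (1/2) ln(2 pi n) + 1/(12n)  (error below 1/(360 n^3), negligible here)
  ln(465) = 6.1420374
  n ln n = 465 * 6.1420374 = 2856.0474
  (1/2) ln(2 pi * 465) = (1/2) ln(2921.6812) = 3.9900
  1/(12*465) = 0.0002
  ln(465!) ~ 2856.0474 - 465 + 3.9900 + 0.0002 = 2395.0376
Convert to base 2: log2(465!) = 2395.0376 / ln 2 = 2395.0376 / 0.69314718 = 3455.3089
ceil(3455.3089) = 3456


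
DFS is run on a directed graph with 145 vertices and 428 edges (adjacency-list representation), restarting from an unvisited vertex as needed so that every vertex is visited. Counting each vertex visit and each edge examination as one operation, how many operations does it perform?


A full DFS traversal processes each vertex exactly once (push/pop on stack).
Each directed edge is examined once.
V = 145, E = 428
V + E = 573


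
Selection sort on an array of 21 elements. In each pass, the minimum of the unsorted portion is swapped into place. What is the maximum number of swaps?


Selection sort performs one swap per pass:
  Pass 1: find min in positions 0 to 20, swap with position 0
  Pass 2: find min in positions 1 to 20, swap with position 1
  Pass 3: find min in positions 2 to 20, swap with position 2
  Pass 4: find min in positions 3 to 20, swap with position 3
  Pass 5: find min in positions 4 to 20, swap with position 4
  ... (15 more passes)
Total passes (and swaps) = n - 1 = 21 - 1 = 20


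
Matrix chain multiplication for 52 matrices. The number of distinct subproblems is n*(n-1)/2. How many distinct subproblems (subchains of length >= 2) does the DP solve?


Subproblems are indexed by (i, j) where i < j.
Number of such pairs = n*(n-1)/2
= 52 * 51 / 2
= 1326


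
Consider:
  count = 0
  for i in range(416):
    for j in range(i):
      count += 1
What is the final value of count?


For each i, the inner loop runs i times:
  i=0: inner runs 0 times
  i=1: inner runs 1 time
  i=2: inner runs 2 times
  i=3: inner runs 3 times
  i=4: inner runs 4 times
  i=5: inner runs 5 times
  i=6: inner runs 6 times
  i=7: inner runs 7 times
  ...
Total = 0 + 1 + 2 + ... + 415 = 416*(416-1)/2 = 86320


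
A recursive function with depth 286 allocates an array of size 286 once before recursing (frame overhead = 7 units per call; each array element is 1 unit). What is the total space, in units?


Array allocation: 286 units (allocated once)
Stack frames: 286 deep * 7 per frame = 2002 units
Total = 286 + 2002 = 2288


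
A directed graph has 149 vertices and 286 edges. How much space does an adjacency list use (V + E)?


Adjacency list: one list head per vertex + one entry per edge
Vertex heads: 149
Edge entries: 286
Total = 149 + 286 = 435


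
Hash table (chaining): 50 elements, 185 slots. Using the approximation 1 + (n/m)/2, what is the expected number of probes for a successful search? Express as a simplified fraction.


Computing expected probes:
alpha = 50/185
= 1 + alpha/2
= 1 + 50/(2*185)
= (2*185 + 50) / (2*185)
= 420/370 = 42/37


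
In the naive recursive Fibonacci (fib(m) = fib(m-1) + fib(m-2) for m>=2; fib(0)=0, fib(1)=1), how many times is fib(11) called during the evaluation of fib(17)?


Let N(m) = number of times fib(m) is called while evaluating fib(17).
N(17) = 1 (the initial call).
N(16) = 1 (only fib(17) calls it).
For 1 <= m <= 15: fib(m) is called by fib(m+1) and fib(m+2), so
  N(m) = N(m+1) + N(m+2).
fib(0) is called only by fib(2), so N(0) = N(2).
Walk down from m=17:
  N(17)=1, N(16)=1, N(15)=2, N(14)=3, N(13)=5, N(12)=8, N(11)=13
N(11) = 13


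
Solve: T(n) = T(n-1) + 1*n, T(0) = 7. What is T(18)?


Expanding the recurrence:
T(18) = T(17) + 1*18
       = T(16) + 1*17 + 1*18
       ...
       = T(0) + 1*(1 + 2 + ... + 18)
       = 7 + 1 * 18*19/2
       = 7 + 1 * 171
       = 7 + 171 = 178


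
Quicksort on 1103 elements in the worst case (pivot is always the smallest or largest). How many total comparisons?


In the worst case, each partition step picks the worst pivot:
  Partition 1: 1102 comparisons (n-1 elements to compare)
  Partition 2: 1101 comparisons
  Partition 3: 1100 comparisons
  Partition 4: 1099 comparisons
  Partition 5: 1098 comparisons
  ...
  Last partition: 0 comparisons
Total = (n-1) + (n-2) + ... + 1 + 0 = n*(n-1)/2
= 1103*1102/2 = 607753


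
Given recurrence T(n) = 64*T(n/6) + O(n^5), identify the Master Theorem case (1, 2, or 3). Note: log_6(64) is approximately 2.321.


Master Theorem parameters: a=64, b=6, c=5
log_b(a) = 2.321
Compare b^c with a: 6^5 = 7776 > 64, so c > log_b(a).
Comparing c=5 vs log_b(a)=2.321:
5 > 2.321 => Case 3
Result: T(n) = O(n^5)
Master Theorem case = 3


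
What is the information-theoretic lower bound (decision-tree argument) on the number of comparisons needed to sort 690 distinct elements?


A binary decision tree of height h has at most 2^h leaves and needs at least n! of them, so h >= ceil(log2(n!)).
690! is far too large to multiply out, so use Stirling's series:
  ln(n!) ~ n ln n - n + (1/2) ln(2 pi n) + 1/(12n)  (error below 1/(360 n^3), negligible here)
  ln(690) = 6.5366916
  n ln n = 690 * 6.5366916 = 4510.3172
  (1/2) ln(2 pi * 690) = (1/2) ln(4335.3979) = 4.1873
  1/(12*690) = 0.0001
  ln(690!) ~ 4510.3172 - 690 + 4.1873 + 0.0001 = 3824.5046
Convert to base 2: log2(690!) = 3824.5046 / ln 2 = 3824.5046 / 0.69314718 = 5517.5938
ceil(5517.5938) = 5518


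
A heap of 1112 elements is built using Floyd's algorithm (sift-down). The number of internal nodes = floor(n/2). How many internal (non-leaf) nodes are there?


Leaf nodes occupy roughly half the array.
Sift-down is called for each internal node, starting from the last one.
Internal nodes = floor(n/2) = floor(1112/2) = 556


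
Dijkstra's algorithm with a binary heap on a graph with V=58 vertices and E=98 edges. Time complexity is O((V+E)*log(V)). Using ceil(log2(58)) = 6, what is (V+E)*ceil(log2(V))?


Dijkstra with a binary heap: each vertex is extracted once, each edge may relax once.
Each heap operation costs O(log V).
V + E = 58 + 98 = 156
ceil(log2(58)) = 6 (since 2^5 = 32 < 58 <= 64 = 2^6)
Total heap work = (V+E) * ceil(log2(V)) = 156 * 6 = 936


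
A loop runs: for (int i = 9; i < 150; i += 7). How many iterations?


Loop starts at i = 9, increments by 7, stops when i >= 150.
Number of iterations = ceil((150 - 9) / 7)
= ceil(141 / 7)
= 21


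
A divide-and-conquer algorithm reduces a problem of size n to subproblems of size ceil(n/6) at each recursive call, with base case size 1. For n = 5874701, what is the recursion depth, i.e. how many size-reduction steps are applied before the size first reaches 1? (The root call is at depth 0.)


Each step divides the size by 6 (rounding up); after k steps the size is ceil(n/6^k), which equals 1 exactly when 6^k >= n.
So the depth is the smallest k with 6^k >= 5874701, i.e. ceil(log_6(5874701)).
6^8 = 1679616 < 5874701 <= 10077696 = 6^9
Recursion depth = 9


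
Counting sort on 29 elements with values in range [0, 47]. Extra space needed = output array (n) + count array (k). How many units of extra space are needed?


Output array size: 29 (to store sorted result)
Count array size: 48 (one slot per possible value, range 0 to 47)
Total extra space = 29 + 48 = 77


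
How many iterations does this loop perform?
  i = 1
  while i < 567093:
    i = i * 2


The loop variable doubles each iteration:
i = 1 -> 2 -> 4 -> 8 -> 16 -> 32 -> 64 -> 128 -> 256 -> 512 -> 1024 -> 2048 -> 4096 -> 8192 -> 16384 -> 32768 -> 65536 -> 131072 -> 262144 -> 524288 -> 1048576 (stop, 1048576 >= 567093)
Number of doublings = ceil(log2(567093)) = 20


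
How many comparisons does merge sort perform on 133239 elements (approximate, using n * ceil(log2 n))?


Recursion depth: ceil(log2(133239)) = 18
Each recursion level merges n = 133239 elements
Total = 133239 * 18 = 2398302


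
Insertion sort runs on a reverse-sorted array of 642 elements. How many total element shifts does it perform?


Sum of shifts = 1 + 2 + 3 + ... + 641
= 642 * 641 / 2
= 411522 / 2
= 205761


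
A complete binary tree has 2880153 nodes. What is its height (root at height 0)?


In a complete binary tree, level k holds nodes 2^k .. 2^(k+1)-1 (1-indexed).
Height = floor(log2(n)) = floor(log2(2880153)) = 21
Check: 2^21 = 2097152 <= 2880153 < 4194304 = 2^22


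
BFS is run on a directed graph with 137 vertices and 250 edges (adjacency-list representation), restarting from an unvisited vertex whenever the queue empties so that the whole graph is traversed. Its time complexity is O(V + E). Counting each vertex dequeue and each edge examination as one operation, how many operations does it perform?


A full BFS traversal dequeues each vertex exactly once and examines each directed edge exactly once.
V = 137 (vertex processing cost)
E = 250 (edge examination cost)
Total operations proportional to V + E = 137 + 250 = 387


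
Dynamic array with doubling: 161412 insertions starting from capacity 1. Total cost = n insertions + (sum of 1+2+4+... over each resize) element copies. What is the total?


n = 161412
Insertion costs: 161412
Resizes copy 1, 2, 4, ... up to the largest power of 2 that is <= n-1 = 161411, i.e. 131072.
Copy costs = 1 + 2 + 4 + 8 + 16 + 32 + 64 + 128 + 256 + 512 + 1024 + 2048 + 4096 + 8192 + 16384 + 32768 + 65536 + 131072 = 262143
Total = 161412 + 262143 = 423555


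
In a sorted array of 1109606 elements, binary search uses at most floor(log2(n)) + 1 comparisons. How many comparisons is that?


Halving sequence: 1109606 -> 554803 -> 277401 -> 138700 -> 69350 -> 34675 -> 17337 -> 8668 -> 4334 -> 2167 -> 1083 -> 541 -> 270 -> 135 -> 67 -> 33 -> 16 -> 8 -> 4 -> 2 -> 1
Number of halvings = 20
Max comparisons = 20 + 1 = 21


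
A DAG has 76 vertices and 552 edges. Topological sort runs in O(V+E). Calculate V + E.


V = 76 (vertex processing)
E = 552 (edge processing)
V + E = 76 + 552 = 628


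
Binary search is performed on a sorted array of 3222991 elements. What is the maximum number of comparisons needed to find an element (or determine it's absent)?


Binary search halves the search space each comparison:
  Step 1: search space = 3222991 -> 1611495
  Step 2: search space = 1611495 -> 805747
  Step 3: search space = 805747 -> 402873
  Step 4: search space = 402873 -> 201436
  Step 5: search space = 201436 -> 100718
  Step 6: search space = 100718 -> 50359
  Step 7: search space = 50359 -> 25179
  Step 8: search space = 25179 -> 12589
  Step 9: search space = 12589 -> 6294
  Step 10: search space = 6294 -> 3147
  Step 11: search space = 3147 -> 1573
  Step 12: search space = 1573 -> 786
  Step 13: search space = 786 -> 393
  Step 14: search space = 393 -> 196
  Step 15: search space = 196 -> 98
  Step 16: search space = 98 -> 49
  Step 17: search space = 49 -> 24
  Step 18: search space = 24 -> 12
  Step 19: search space = 12 -> 6
  Step 20: search space = 6 -> 3
  Step 21: search space = 3 -> 1
  Step 22: search space = 1 (final check)
Maximum comparisons = floor(log2(3222991)) + 1 = 21 + 1 = 22


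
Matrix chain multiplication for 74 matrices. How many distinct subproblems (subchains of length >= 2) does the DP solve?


Subproblems are indexed by (i, j) where i < j.
Number of such pairs = n*(n-1)/2
= 74 * 73 / 2
= 2701


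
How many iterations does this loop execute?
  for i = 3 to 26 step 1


The loop variable i takes values starting at 3 and increments by 1 each iteration.
Sequence: i = 3, 4, 5, 6, 7, 8, 9, 10, 11, ...
The upper bound 26 is inclusive, so the count is floor((last - first) / step) + 1:
floor((26 - 3) / 1) + 1 = floor(23/1) + 1 = 23 + 1 = 24


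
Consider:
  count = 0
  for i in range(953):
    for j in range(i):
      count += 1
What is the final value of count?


For each i, the inner loop runs i times:
  i=0: inner runs 0 times
  i=1: inner runs 1 time
  i=2: inner runs 2 times
  i=3: inner runs 3 times
  i=4: inner runs 4 times
  i=5: inner runs 5 times
  i=6: inner runs 6 times
  i=7: inner runs 7 times
  ...
Total = 0 + 1 + 2 + ... + 952 = 953*(953-1)/2 = 453628


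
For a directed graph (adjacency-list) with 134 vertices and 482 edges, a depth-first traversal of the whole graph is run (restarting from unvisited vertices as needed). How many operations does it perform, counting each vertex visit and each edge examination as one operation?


A full DFS traversal visits each vertex once and examines each edge once.
V = 134
E = 482
Sum = 134 + 482 = 616


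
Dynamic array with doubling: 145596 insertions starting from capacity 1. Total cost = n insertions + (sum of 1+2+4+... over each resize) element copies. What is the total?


n = 145596
Insertion costs: 145596
Resizes copy 1, 2, 4, ... up to the largest power of 2 that is <= n-1 = 145595, i.e. 131072.
Copy costs = 1 + 2 + 4 + 8 + 16 + 32 + 64 + 128 + 256 + 512 + 1024 + 2048 + 4096 + 8192 + 16384 + 32768 + 65536 + 131072 = 262143
Total = 145596 + 262143 = 407739


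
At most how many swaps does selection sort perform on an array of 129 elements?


Each of the 128 passes places one element in its final position.
Pass 1: swap minimum into position 0
Pass 2: swap minimum of remaining into position 1
...
Pass 128: last two elements, one swap
Maximum swaps = 129 - 1 = 128


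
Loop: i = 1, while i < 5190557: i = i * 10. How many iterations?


i multiplies by 10 each step:
i = 1 -> 10 -> 100 -> 1000 -> 10000 -> 100000 -> 1000000 -> 10000000 (stop)
Iterations = ceil(log_10(5190557)) = 7


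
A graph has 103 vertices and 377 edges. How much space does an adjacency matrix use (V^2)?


Adjacency matrix: V x V grid of entries
Space = V^2 = 103^2 = 103 * 103 = 10609


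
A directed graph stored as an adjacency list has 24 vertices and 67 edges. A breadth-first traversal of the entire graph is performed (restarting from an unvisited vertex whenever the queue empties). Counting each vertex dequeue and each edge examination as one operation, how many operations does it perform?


A full BFS traversal dequeues each vertex once and examines each edge once.
Vertex visits: 24
Edge visits: 67
V + E = 24 + 67 = 91


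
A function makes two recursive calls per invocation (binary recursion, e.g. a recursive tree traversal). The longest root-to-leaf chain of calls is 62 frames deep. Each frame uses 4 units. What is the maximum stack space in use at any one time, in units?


Binary recursion: the two calls run one after the other, so only one root-to-leaf chain of frames is on the stack at a time.
Maximum depth (longest chain) = 62 frames
Each frame = 4 units
Max stack space = 62 * 4 = 248


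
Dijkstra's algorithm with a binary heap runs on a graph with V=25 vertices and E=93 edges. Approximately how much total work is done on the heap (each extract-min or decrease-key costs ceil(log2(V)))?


Dijkstra with a binary heap: each vertex is extracted once, each edge may relax once.
Each heap operation costs O(log V).
V + E = 25 + 93 = 118
ceil(log2(25)) = 5 (since 2^4 = 16 < 25 <= 32 = 2^5)
Total heap work = (V+E) * ceil(log2(V)) = 118 * 5 = 590


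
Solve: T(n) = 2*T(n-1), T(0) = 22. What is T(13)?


Unrolling:
T(13) = 2*T(12) = 2^2*T(11) = ... = 2^13*T(0)
= 2^13 * 22
= 8192 * 22 = 180224


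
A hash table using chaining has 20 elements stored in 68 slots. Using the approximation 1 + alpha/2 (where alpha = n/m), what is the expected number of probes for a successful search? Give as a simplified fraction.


Load factor alpha = n/m = 20/68
Expected probes = 1 + alpha/2 = 1 + 20/(2*68)
= 1 + 20/136
= 136/136 + 20/136
= 156/136
Simplify: 39/34


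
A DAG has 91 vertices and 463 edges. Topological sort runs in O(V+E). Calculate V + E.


V = 91 (vertex processing)
E = 463 (edge processing)
V + E = 91 + 463 = 554


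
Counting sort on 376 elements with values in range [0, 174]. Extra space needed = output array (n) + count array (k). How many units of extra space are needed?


Output array size: 376 (to store sorted result)
Count array size: 175 (one slot per possible value, range 0 to 174)
Total extra space = 376 + 175 = 551


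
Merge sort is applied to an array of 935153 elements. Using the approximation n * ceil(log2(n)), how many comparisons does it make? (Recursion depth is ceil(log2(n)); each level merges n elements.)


Merge sort divides the array into halves recursively.
Number of levels = ceil(log2(935153)) = 20
At each level, approximately n = 935153 comparisons are needed for merging.
Total comparisons ~ n * ceil(log2(n)) = 935153 * 20 = 18703060


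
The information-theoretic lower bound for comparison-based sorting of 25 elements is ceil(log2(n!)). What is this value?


A binary decision tree of height h has at most 2^h leaves and needs at least n! of them, so h >= ceil(log2(n!)).
Compute 25! as a running product:
  x2 = 2, x3 = 6, x4 = 24, x5 = 120
  x6 = 720, x7 = 5040, x8 = 40320, x9 = 362880
  x10 = 3628800, x11 = 39916800, x12 = 479001600, x13 = 6227020800
  x14 = 87178291200, x15 = 1307674368000, x16 = 20922789888000, x17 = 355687428096000
  x18 = 6402373705728000, x19 = 121645100408832000, x20 = 2432902008176640000, x21 = 51090942171709440000
  x22 = 1124000727777607680000, x23 = 25852016738884976640000, x24 = 620448401733239439360000, x25 = 15511210043330985984000000
25! = 15511210043330985984000000
Bracket between powers of 2:
  2^83 = 9671406556917033397649408 < 15511210043330985984000000 <= 19342813113834066795298816 = 2^84
So ceil(log2(25!)) = 84


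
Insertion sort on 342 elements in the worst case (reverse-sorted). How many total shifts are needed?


In the worst case (reverse-sorted), each element shifts past all previous:
  Element 1: 1 shifts
  Element 2: 2 shifts
  Element 3: 3 shifts
  Element 4: 4 shifts
  Element 5: 5 shifts
  ...
  Element 341: 341 shifts
Total = 1 + 2 + ... + 341
= 342*(342-1)/2 = 58311


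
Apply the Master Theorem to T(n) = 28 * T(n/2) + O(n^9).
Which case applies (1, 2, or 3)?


The Master Theorem: T(n) = a*T(n/b) + O(n^c)
  a = 28, b = 2, c = 9
log_b(a) = log_2(28) ~ 4.807
Compare b^c with a: 2^9 = 512 > 28, so c > log_b(a).
Since c > log_b(a), Case 3 applies.
T(n) = O(n^9)
Master Theorem case = 3


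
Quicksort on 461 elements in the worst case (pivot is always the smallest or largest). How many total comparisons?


In the worst case, each partition step picks the worst pivot:
  Partition 1: 460 comparisons (n-1 elements to compare)
  Partition 2: 459 comparisons
  Partition 3: 458 comparisons
  Partition 4: 457 comparisons
  Partition 5: 456 comparisons
  ...
  Last partition: 0 comparisons
Total = (n-1) + (n-2) + ... + 1 + 0 = n*(n-1)/2
= 461*460/2 = 106030


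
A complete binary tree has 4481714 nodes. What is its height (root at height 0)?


In a complete binary tree, level k holds nodes 2^k .. 2^(k+1)-1 (1-indexed).
Height = floor(log2(n)) = floor(log2(4481714)) = 22
Check: 2^22 = 4194304 <= 4481714 < 8388608 = 2^23


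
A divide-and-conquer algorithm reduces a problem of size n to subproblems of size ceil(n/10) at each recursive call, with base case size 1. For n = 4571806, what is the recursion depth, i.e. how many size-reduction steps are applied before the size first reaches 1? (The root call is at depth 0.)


Each step divides the size by 10 (rounding up); after k steps the size is ceil(n/10^k), which equals 1 exactly when 10^k >= n.
So the depth is the smallest k with 10^k >= 4571806, i.e. ceil(log_10(4571806)).
10^6 = 1000000 < 4571806 <= 10000000 = 10^7
Recursion depth = 7


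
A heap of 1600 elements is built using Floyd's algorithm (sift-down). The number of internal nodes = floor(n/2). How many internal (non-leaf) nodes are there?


Leaf nodes occupy roughly half the array.
Sift-down is called for each internal node, starting from the last one.
Internal nodes = floor(n/2) = floor(1600/2) = 800


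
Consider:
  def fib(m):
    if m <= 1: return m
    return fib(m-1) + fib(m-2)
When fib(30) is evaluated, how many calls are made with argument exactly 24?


Let N(m) = number of times fib(m) is called while evaluating fib(30).
N(30) = 1 (the initial call).
N(29) = 1 (only fib(30) calls it).
For 1 <= m <= 28: fib(m) is called by fib(m+1) and fib(m+2), so
  N(m) = N(m+1) + N(m+2).
fib(0) is called only by fib(2), so N(0) = N(2).
Walk down from m=30:
  N(30)=1, N(29)=1, N(28)=2, N(27)=3, N(26)=5, N(25)=8, N(24)=13
N(24) = 13


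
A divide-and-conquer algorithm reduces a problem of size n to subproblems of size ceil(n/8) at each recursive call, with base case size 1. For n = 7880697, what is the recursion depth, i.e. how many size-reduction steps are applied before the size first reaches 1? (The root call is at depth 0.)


Each step divides the size by 8 (rounding up); after k steps the size is ceil(n/8^k), which equals 1 exactly when 8^k >= n.
So the depth is the smallest k with 8^k >= 7880697, i.e. ceil(log_8(7880697)).
8^7 = 2097152 < 7880697 <= 16777216 = 8^8
Recursion depth = 8


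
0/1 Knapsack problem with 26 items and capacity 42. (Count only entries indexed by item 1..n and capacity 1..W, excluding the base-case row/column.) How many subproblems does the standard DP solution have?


The DP table is indexed by (item, capacity).
Rows: 26 items
Columns: 42 capacity values (1 to W)
Total subproblems = 26 * 42 = 1092


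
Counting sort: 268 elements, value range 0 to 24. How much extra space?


n = 268 (output array)
k = 25 (count array for 25 distinct values)
Extra space = 268 + 25 = 293


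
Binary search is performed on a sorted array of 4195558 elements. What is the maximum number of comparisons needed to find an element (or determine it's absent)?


Binary search halves the search space each comparison:
  Step 1: search space = 4195558 -> 2097779
  Step 2: search space = 2097779 -> 1048889
  Step 3: search space = 1048889 -> 524444
  Step 4: search space = 524444 -> 262222
  Step 5: search space = 262222 -> 131111
  Step 6: search space = 131111 -> 65555
  Step 7: search space = 65555 -> 32777
  Step 8: search space = 32777 -> 16388
  Step 9: search space = 16388 -> 8194
  Step 10: search space = 8194 -> 4097
  Step 11: search space = 4097 -> 2048
  Step 12: search space = 2048 -> 1024
  Step 13: search space = 1024 -> 512
  Step 14: search space = 512 -> 256
  Step 15: search space = 256 -> 128
  Step 16: search space = 128 -> 64
  Step 17: search space = 64 -> 32
  Step 18: search space = 32 -> 16
  Step 19: search space = 16 -> 8
  Step 20: search space = 8 -> 4
  Step 21: search space = 4 -> 2
  Step 22: search space = 2 -> 1
  Step 23: search space = 1 (final check)
Maximum comparisons = floor(log2(4195558)) + 1 = 22 + 1 = 23


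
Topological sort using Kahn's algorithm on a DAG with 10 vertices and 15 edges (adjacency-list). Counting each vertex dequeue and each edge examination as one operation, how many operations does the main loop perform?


Kahn's algorithm:
  1. Compute in-degrees: O(V + E)
  2. Process queue: each vertex dequeued once (O(V))
     each edge examined once (O(E))
Total = V + E = 10 + 15 = 25


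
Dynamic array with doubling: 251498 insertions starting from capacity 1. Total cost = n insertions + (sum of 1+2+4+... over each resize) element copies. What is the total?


n = 251498
Insertion costs: 251498
Resizes copy 1, 2, 4, ... up to the largest power of 2 that is <= n-1 = 251497, i.e. 131072.
Copy costs = 1 + 2 + 4 + 8 + 16 + 32 + 64 + 128 + 256 + 512 + 1024 + 2048 + 4096 + 8192 + 16384 + 32768 + 65536 + 131072 = 262143
Total = 251498 + 262143 = 513641


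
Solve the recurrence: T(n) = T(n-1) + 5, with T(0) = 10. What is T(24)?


Unrolling the recurrence:
T(24) = T(23) + 5
       = T(22) + 5 + 5
       = T(21) + 5*3
       ...
       = T(0) + 5*24
       = 10 + 120 = 130


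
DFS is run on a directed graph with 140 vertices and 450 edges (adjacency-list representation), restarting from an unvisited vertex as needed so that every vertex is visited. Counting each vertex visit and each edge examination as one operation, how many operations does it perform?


A full DFS traversal processes each vertex exactly once (push/pop on stack).
Each directed edge is examined once.
V = 140, E = 450
V + E = 590


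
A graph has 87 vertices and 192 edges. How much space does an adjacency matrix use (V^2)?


Adjacency matrix: V x V grid of entries
Space = V^2 = 87^2 = 87 * 87 = 7569


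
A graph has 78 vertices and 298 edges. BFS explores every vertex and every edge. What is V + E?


A full BFS traversal dequeues each vertex once and examines each edge once.
Vertex visits: 78
Edge visits: 298
V + E = 78 + 298 = 376


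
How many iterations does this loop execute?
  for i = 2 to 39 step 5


The loop variable i takes values starting at 2 and increments by 5 each iteration.
Sequence: i = 2, 7, 12, 17, 22, 27, 32, 37
The upper bound 39 is inclusive, so the count is floor((last - first) / step) + 1:
floor((39 - 2) / 5) + 1 = floor(37/5) + 1 = 7 + 1 = 8


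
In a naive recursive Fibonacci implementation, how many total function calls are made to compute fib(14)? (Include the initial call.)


Let C(m) = total calls to evaluate fib(m). Then C(0)=C(1)=1, and
C(m) = 1 + C(m-1) + C(m-2) for m >= 2.
Build the table (each entry = 1 + previous two):
  C(0) = 1
  C(1) = 1
  C(2) = 1 + 1 + 1 = 3
  C(3) = 1 + 3 + 1 = 5
  C(4) = 1 + 5 + 3 = 9
  C(5) = 1 + 9 + 5 = 15
  C(6) = 1 + 15 + 9 = 25
  C(7) = 1 + 25 + 15 = 41
  C(8) = 1 + 41 + 25 = 67
  C(9) = 1 + 67 + 41 = 109
  C(10) = 1 + 109 + 67 = 177
  C(11) = 1 + 177 + 109 = 287
  C(12) = 1 + 287 + 177 = 465
  C(13) = 1 + 465 + 287 = 753
  C(14) = 1 + 753 + 465 = 1219
Total calls for fib(14) = 1219


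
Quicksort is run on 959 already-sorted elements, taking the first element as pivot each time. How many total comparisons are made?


Sum of comparisons per partition:
958 + 957 + ... + 1 + 0
= 959 * (959 - 1) / 2
= 959 * 958 / 2
= 459361


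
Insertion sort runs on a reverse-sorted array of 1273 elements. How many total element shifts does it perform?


Sum of shifts = 1 + 2 + 3 + ... + 1272
= 1273 * 1272 / 2
= 1619256 / 2
= 809628


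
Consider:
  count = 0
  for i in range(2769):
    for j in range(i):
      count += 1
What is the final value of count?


For each i, the inner loop runs i times:
  i=0: inner runs 0 times
  i=1: inner runs 1 time
  i=2: inner runs 2 times
  i=3: inner runs 3 times
  i=4: inner runs 4 times
  i=5: inner runs 5 times
  i=6: inner runs 6 times
  i=7: inner runs 7 times
  ...
Total = 0 + 1 + 2 + ... + 2768 = 2769*(2769-1)/2 = 3832296


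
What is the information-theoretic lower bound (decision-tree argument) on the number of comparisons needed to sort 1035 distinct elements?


A binary decision tree of height h has at most 2^h leaves and needs at least n! of them, so h >= ceil(log2(n!)).
1035! is far too large to multiply out, so use Stirling's series:
  ln(n!) ~ n ln n - n + (1/2) ln(2 pi n) + 1/(12n)  (error below 1/(360 n^3), negligible here)
  ln(1035) = 6.9421567
  n ln n = 1035 * 6.9421567 = 7185.1322
  (1/2) ln(2 pi * 1035) = (1/2) ln(6503.0968) = 4.3900
  1/(12*1035) = 0.0001
  ln(1035!) ~ 7185.1322 - 1035 + 4.3900 + 0.0001 = 6154.5223
Convert to base 2: log2(1035!) = 6154.5223 / ln 2 = 6154.5223 / 0.69314718 = 8879.0988
ceil(8879.0988) = 8880


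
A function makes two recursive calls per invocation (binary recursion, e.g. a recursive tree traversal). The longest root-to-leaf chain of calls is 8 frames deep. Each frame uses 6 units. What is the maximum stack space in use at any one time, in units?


Binary recursion: the two calls run one after the other, so only one root-to-leaf chain of frames is on the stack at a time.
Maximum depth (longest chain) = 8 frames
Each frame = 6 units
Max stack space = 8 * 6 = 48


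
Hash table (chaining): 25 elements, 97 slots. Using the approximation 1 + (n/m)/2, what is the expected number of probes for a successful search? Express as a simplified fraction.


Computing expected probes:
alpha = 25/97
= 1 + alpha/2
= 1 + 25/(2*97)
= (2*97 + 25) / (2*97)
= 219/194


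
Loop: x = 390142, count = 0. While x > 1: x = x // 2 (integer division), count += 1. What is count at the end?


The variable x halves each step:
x = 390142 -> 195071 -> 97535 -> 48767 -> 24383 -> 12191 -> 6095 -> 3047 -> 1523 -> 761 -> 380 -> 190 -> 95 -> 47 -> 23 -> 11 -> 5 -> 2 -> 1
Number of halvings = floor(log2(390142)) = 18


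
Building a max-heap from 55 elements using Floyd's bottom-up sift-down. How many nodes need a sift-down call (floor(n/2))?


In a heap of 55 elements (0-indexed array):
  Last element index: 54
  Parent of last element: floor((54 - 1) / 2) = 26
  Internal nodes: indices 0 to 26
  Count = floor(55/2) = 27


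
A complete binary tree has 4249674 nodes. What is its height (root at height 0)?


In a complete binary tree, level k holds nodes 2^k .. 2^(k+1)-1 (1-indexed).
Height = floor(log2(n)) = floor(log2(4249674)) = 22
Check: 2^22 = 4194304 <= 4249674 < 8388608 = 2^23


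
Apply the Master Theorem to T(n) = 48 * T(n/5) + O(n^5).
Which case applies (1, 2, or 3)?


The Master Theorem: T(n) = a*T(n/b) + O(n^c)
  a = 48, b = 5, c = 5
log_b(a) = log_5(48) ~ 2.405
Compare b^c with a: 5^5 = 3125 > 48, so c > log_b(a).
Since c > log_b(a), Case 3 applies.
T(n) = O(n^5)
Master Theorem case = 3


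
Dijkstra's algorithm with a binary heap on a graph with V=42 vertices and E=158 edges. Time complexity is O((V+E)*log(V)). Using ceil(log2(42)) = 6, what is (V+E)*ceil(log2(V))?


Dijkstra with a binary heap: each vertex is extracted once, each edge may relax once.
Each heap operation costs O(log V).
V + E = 42 + 158 = 200
ceil(log2(42)) = 6 (since 2^5 = 32 < 42 <= 64 = 2^6)
Total heap work = (V+E) * ceil(log2(V)) = 200 * 6 = 1200


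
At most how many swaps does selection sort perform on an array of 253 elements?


Each of the 252 passes places one element in its final position.
Pass 1: swap minimum into position 0
Pass 2: swap minimum of remaining into position 1
...
Pass 252: last two elements, one swap
Maximum swaps = 253 - 1 = 252
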